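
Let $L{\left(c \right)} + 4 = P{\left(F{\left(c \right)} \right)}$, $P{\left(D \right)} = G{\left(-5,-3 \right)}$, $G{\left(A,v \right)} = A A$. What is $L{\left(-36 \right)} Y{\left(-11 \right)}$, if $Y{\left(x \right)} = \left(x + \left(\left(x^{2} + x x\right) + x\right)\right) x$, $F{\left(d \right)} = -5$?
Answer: $-50820$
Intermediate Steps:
$G{\left(A,v \right)} = A^{2}$
$P{\left(D \right)} = 25$ ($P{\left(D \right)} = \left(-5\right)^{2} = 25$)
$Y{\left(x \right)} = x \left(2 x + 2 x^{2}\right)$ ($Y{\left(x \right)} = \left(x + \left(\left(x^{2} + x^{2}\right) + x\right)\right) x = \left(x + \left(2 x^{2} + x\right)\right) x = \left(x + \left(x + 2 x^{2}\right)\right) x = \left(2 x + 2 x^{2}\right) x = x \left(2 x + 2 x^{2}\right)$)
$L{\left(c \right)} = 21$ ($L{\left(c \right)} = -4 + 25 = 21$)
$L{\left(-36 \right)} Y{\left(-11 \right)} = 21 \cdot 2 \left(-11\right)^{2} \left(1 - 11\right) = 21 \cdot 2 \cdot 121 \left(-10\right) = 21 \left(-2420\right) = -50820$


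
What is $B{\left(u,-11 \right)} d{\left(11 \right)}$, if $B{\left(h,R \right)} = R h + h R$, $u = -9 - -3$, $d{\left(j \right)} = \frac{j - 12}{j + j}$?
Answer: $-6$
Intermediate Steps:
$d{\left(j \right)} = \frac{-12 + j}{2 j}$
$u = -6$ ($u = -9 + 3 = -6$)
$B{\left(h,R \right)} = 2 R h$ ($B{\left(h,R \right)} = R h + R h = 2 R h$)
$B{\left(u,-11 \right)} d{\left(11 \right)} = 2 \left(-11\right) \left(-6\right) \frac{-12 + 11}{2 \cdot 11} = 132 \cdot \frac{1}{2} \cdot \frac{1}{11} \left(-1\right) = 132 \left(- \frac{1}{22}\right) = -6$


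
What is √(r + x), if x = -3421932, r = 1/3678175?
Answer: I*√1851808796933783573/735635 ≈ 1849.8*I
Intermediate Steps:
r = 1/3678175 ≈ 2.7187e-7
√(r + x) = √(1/3678175 - 3421932) = √(-12586464734099/3678175) = I*√1851808796933783573/735635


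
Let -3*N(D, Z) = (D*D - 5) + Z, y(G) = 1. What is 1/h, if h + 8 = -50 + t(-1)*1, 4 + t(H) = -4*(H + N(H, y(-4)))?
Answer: -1/62 ≈ -0.016129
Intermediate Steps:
N(D, Z) = 5/3 - Z/3 - D**2/3 (N(D, Z) = -((D*D - 5) + Z)/3 = -((D**2 - 5) + Z)/3 = -((-5 + D**2) + Z)/3 = -(-5 + Z + D**2)/3 = 5/3 - Z/3 - D**2/3)
t(H) = -28/3 - 4*H + 4*H**2/3 (t(H) = -4 - 4*(H + (5/3 - 1/3*1 - H**2/3)) = -4 - 4*(H + (5/3 - 1/3 - H**2/3)) = -4 - 4*(H + (4/3 - H**2/3)) = -4 - 4*(4/3 + H - H**2/3) = -4 + (-16/3 - 4*H + 4*H**2/3) = -28/3 - 4*H + 4*H**2/3)
h = -62 (h = -8 + (-50 + (-28/3 - 4*(-1) + (4/3)*(-1)**2)*1) = -8 + (-50 + (-28/3 + 4 + (4/3)*1)*1) = -8 + (-50 + (-28/3 + 4 + 4/3)*1) = -8 + (-50 - 4*1) = -8 + (-50 - 4) = -8 - 54 = -62)
1/h = 1/(-62) = -1/62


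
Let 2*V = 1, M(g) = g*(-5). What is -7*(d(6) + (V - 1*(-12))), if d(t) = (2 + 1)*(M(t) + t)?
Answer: 833/2 ≈ 416.50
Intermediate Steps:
M(g) = -5*g
d(t) = -12*t (d(t) = (2 + 1)*(-5*t + t) = 3*(-4*t) = -12*t)
V = ½ (V = (½)*1 = ½ ≈ 0.50000)
-7*(d(6) + (V - 1*(-12))) = -7*(-12*6 + (½ - 1*(-12))) = -7*(-72 + (½ + 12)) = -7*(-72 + 25/2) = -7*(-119/2) = 833/2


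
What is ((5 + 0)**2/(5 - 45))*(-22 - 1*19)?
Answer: 205/8 ≈ 25.625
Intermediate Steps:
((5 + 0)**2/(5 - 45))*(-22 - 1*19) = (5**2/(-40))*(-22 - 19) = -1/40*25*(-41) = -5/8*(-41) = 205/8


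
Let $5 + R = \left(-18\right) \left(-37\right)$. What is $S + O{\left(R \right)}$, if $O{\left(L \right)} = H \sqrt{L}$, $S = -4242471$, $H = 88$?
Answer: $-4242471 + 88 \sqrt{661} \approx -4.2402 \cdot 10^{6}$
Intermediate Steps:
$R = 661$ ($R = -5 - -666 = -5 + 666 = 661$)
$O{\left(L \right)} = 88 \sqrt{L}$
$S + O{\left(R \right)} = -4242471 + 88 \sqrt{661}$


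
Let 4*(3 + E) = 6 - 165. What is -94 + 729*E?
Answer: -125035/4 ≈ -31259.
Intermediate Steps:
E = -171/4 (E = -3 + (6 - 165)/4 = -3 + (¼)*(-159) = -3 - 159/4 = -171/4 ≈ -42.750)
-94 + 729*E = -94 + 729*(-171/4) = -94 - 124659/4 = -125035/4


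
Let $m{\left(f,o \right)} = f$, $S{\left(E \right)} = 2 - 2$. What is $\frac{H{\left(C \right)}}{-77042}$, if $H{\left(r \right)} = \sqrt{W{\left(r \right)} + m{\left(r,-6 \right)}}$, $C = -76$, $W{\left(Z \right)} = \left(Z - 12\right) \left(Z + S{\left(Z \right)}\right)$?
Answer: $- \frac{\sqrt{1653}}{38521} \approx -0.0010555$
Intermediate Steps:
$S{\left(E \right)} = 0$ ($S{\left(E \right)} = 2 - 2 = 0$)
$W{\left(Z \right)} = Z \left(-12 + Z\right)$ ($W{\left(Z \right)} = \left(Z - 12\right) \left(Z + 0\right) = \left(-12 + Z\right) Z = Z \left(-12 + Z\right)$)
$H{\left(r \right)} = \sqrt{r + r \left(-12 + r\right)}$ ($H{\left(r \right)} = \sqrt{r \left(-12 + r\right) + r} = \sqrt{r + r \left(-12 + r\right)}$)
$\frac{H{\left(C \right)}}{-77042} = \frac{\sqrt{- 76 \left(-11 - 76\right)}}{-77042} = \sqrt{\left(-76\right) \left(-87\right)} \left(- \frac{1}{77042}\right) = \sqrt{6612} \left(- \frac{1}{77042}\right) = 2 \sqrt{1653} \left(- \frac{1}{77042}\right) = - \frac{\sqrt{1653}}{38521}$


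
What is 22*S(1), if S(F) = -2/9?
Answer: -44/9 ≈ -4.8889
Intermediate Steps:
S(F) = -2/9 (S(F) = -2*1/9 = -2/9)
22*S(1) = 22*(-2/9) = -44/9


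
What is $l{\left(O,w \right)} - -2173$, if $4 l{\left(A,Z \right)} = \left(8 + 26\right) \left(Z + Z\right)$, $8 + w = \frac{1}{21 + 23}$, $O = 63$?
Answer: $\frac{89645}{44} \approx 2037.4$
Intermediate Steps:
$w = - \frac{351}{44}$ ($w = -8 + \frac{1}{21 + 23} = -8 + \frac{1}{44} = - \frac{351}{44} \approx -7.9773$)
$l{\left(A,Z \right)} = 17 Z$ ($l{\left(A,Z \right)} = \frac{\left(8 + 26\right) \left(Z + Z\right)}{4} = \frac{34 \cdot 2 Z}{4} = \frac{68 Z}{4} = 17 Z$)
$l{\left(O,w \right)} - -2173 = 17 \left(- \frac{351}{44}\right) - -2173 = - \frac{5967}{44} + 2173 = \frac{89645}{44}$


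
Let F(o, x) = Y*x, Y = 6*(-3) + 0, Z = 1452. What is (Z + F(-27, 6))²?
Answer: 1806336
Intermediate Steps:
Y = -18 (Y = -18 + 0 = -18)
F(o, x) = -18*x
(Z + F(-27, 6))² = (1452 - 18*6)² = (1452 - 108)² = 1344² = 1806336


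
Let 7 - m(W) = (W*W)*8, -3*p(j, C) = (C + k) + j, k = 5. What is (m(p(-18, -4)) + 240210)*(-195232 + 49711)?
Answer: -34919235329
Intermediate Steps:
p(j, C) = -5/3 - C/3 - j/3 (p(j, C) = -((C + 5) + j)/3 = -((5 + C) + j)/3 = -(5 + C + j)/3 = -5/3 - C/3 - j/3)
m(W) = 7 - 8*W² (m(W) = 7 - W*W*8 = 7 - W²*8 = 7 - 8*W²)
(m(p(-18, -4)) + 240210)*(-195232 + 49711) = ((7 - 8*(-5/3 - ⅓*(-4) - ⅓*(-18))²) + 240210)*(-195232 + 49711) = ((7 - 8*(-5/3 + 4/3 + 6)²) + 240210)*(-145521) = ((7 - 8*(17/3)²) + 240210)*(-145521) = ((7 - 8*289/9) + 240210)*(-145521) = ((7 - 2312/9) + 240210)*(-145521) = (-2249/9 + 240210)*(-145521) = (2159641/9)*(-145521) = -34919235329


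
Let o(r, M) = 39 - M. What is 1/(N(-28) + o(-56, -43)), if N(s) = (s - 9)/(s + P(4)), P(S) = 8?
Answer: 20/1677 ≈ 0.011926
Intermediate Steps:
N(s) = (-9 + s)/(8 + s) (N(s) = (s - 9)/(s + 8) = (-9 + s)/(8 + s))
1/(N(-28) + o(-56, -43)) = 1/((-9 - 28)/(8 - 28) + (39 - 1*(-43))) = 1/(-37/(-20) + (39 + 43)) = 1/(-1/20*(-37) + 82) = 1/(37/20 + 82) = 1/(1677/20) = 20/1677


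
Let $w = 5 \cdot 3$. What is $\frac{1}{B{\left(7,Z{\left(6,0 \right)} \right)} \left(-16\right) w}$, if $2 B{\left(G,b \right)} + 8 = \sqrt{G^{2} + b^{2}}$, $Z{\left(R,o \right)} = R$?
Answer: $- \frac{1}{315} - \frac{\sqrt{85}}{2520} \approx -0.0068332$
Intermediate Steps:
$w = 15$
$B{\left(G,b \right)} = -4 + \frac{\sqrt{G^{2} + b^{2}}}{2}$
$\frac{1}{B{\left(7,Z{\left(6,0 \right)} \right)} \left(-16\right) w} = \frac{1}{\left(-4 + \frac{\sqrt{7^{2} + 6^{2}}}{2}\right) \left(-16\right) 15} = \frac{1}{\left(-4 + \frac{\sqrt{49 + 36}}{2}\right) \left(-16\right) 15} = \frac{1}{\left(-4 + \frac{\sqrt{85}}{2}\right) \left(-16\right) 15} = \frac{1}{\left(64 - 8 \sqrt{85}\right) 15} = \frac{1}{960 - 120 \sqrt{85}}$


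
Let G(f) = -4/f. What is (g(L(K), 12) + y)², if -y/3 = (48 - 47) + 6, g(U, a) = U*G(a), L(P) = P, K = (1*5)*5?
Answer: 7744/9 ≈ 860.44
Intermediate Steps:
K = 25 (K = 5*5 = 25)
g(U, a) = -4*U/a (g(U, a) = U*(-4/a) = -4*U/a)
y = -21 (y = -3*((48 - 47) + 6) = -3*(1 + 6) = -3*7 = -21)
(g(L(K), 12) + y)² = (-4*25/12 - 21)² = (-4*25*1/12 - 21)² = (-25/3 - 21)² = (-88/3)² = 7744/9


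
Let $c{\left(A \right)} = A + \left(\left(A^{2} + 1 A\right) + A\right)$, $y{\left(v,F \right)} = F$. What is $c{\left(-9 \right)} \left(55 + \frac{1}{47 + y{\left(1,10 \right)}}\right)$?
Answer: $\frac{56448}{19} \approx 2970.9$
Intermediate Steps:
$c{\left(A \right)} = A^{2} + 3 A$ ($c{\left(A \right)} = A + \left(\left(A^{2} + A\right) + A\right) = A + \left(\left(A + A^{2}\right) + A\right) = A + \left(A^{2} + 2 A\right) = A^{2} + 3 A$)
$c{\left(-9 \right)} \left(55 + \frac{1}{47 + y{\left(1,10 \right)}}\right) = - 9 \left(3 - 9\right) \left(55 + \frac{1}{47 + 10}\right) = \left(-9\right) \left(-6\right) \left(55 + \frac{1}{57}\right) = 54 \left(55 + \frac{1}{57}\right) = 54 \cdot \frac{3136}{57} = \frac{56448}{19}$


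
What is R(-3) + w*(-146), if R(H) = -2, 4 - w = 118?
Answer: 16642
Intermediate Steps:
w = -114 (w = 4 - 1*118 = 4 - 118 = -114)
R(-3) + w*(-146) = -2 - 114*(-146) = -2 + 16644 = 16642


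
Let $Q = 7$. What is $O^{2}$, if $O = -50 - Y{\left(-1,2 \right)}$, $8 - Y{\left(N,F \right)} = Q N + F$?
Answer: $3969$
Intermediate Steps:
$Y{\left(N,F \right)} = 8 - F - 7 N$ ($Y{\left(N,F \right)} = 8 - \left(7 N + F\right) = 8 - \left(F + 7 N\right) = 8 - F - 7 N$)
$O = -63$ ($O = -50 - \left(8 - 2 - -7\right) = -50 - \left(8 - 2 + 7\right) = -50 - 13 = -63$)
$O^{2} = \left(-63\right)^{2} = 3969$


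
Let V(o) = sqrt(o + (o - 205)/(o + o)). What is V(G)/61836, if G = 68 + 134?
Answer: sqrt(8242105)/12490872 ≈ 0.00022984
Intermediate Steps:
G = 202
V(o) = sqrt(o + (-205 + o)/(2*o)) (V(o) = sqrt(o + (-205 + o)/((2*o))) = sqrt(o + (-205 + o)*(1/(2*o))) = sqrt(o + (-205 + o)/(2*o)))
V(G)/61836 = (sqrt(2 - 410/202 + 4*202)/2)/61836 = (sqrt(2 - 410*1/202 + 808)/2)*(1/61836) = (sqrt(2 - 205/101 + 808)/2)*(1/61836) = (sqrt(81605/101)/2)*(1/61836) = ((sqrt(8242105)/101)/2)*(1/61836) = (sqrt(8242105)/202)*(1/61836) = sqrt(8242105)/12490872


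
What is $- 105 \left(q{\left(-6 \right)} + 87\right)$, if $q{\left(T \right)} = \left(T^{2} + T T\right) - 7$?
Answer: $-15960$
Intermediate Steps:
$q{\left(T \right)} = -7 + 2 T^{2}$ ($q{\left(T \right)} = \left(T^{2} + T^{2}\right) - 7 = 2 T^{2} - 7 = -7 + 2 T^{2}$)
$- 105 \left(q{\left(-6 \right)} + 87\right) = - 105 \left(\left(-7 + 2 \left(-6\right)^{2}\right) + 87\right) = - 105 \left(\left(-7 + 2 \cdot 36\right) + 87\right) = - 105 \left(\left(-7 + 72\right) + 87\right) = - 105 \left(65 + 87\right) = \left(-105\right) 152 = -15960$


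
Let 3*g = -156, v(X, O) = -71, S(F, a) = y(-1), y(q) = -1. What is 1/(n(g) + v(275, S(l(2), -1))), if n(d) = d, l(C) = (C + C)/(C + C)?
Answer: -1/123 ≈ -0.0081301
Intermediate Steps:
l(C) = 1 (l(C) = (2*C)/((2*C)) = (2*C)*(1/(2*C)) = 1)
S(F, a) = -1
g = -52 (g = (1/3)*(-156) = -52)
1/(n(g) + v(275, S(l(2), -1))) = 1/(-52 - 71) = 1/(-123) = -1/123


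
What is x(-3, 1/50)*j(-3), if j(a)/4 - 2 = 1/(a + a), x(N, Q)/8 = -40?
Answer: -7040/3 ≈ -2346.7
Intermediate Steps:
x(N, Q) = -320 (x(N, Q) = 8*(-40) = -320)
j(a) = 8 + 2/a (j(a) = 8 + 4/(a + a) = 8 + 4/((2*a)) = 8 + 4*(1/(2*a)) = 8 + 2/a)
x(-3, 1/50)*j(-3) = -320*(8 + 2/(-3)) = -320*(8 + 2*(-⅓)) = -320*(8 - ⅔) = -320*22/3 = -7040/3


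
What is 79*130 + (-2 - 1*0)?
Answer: 10268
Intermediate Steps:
79*130 + (-2 - 1*0) = 10270 + (-2 + 0) = 10270 - 2 = 10268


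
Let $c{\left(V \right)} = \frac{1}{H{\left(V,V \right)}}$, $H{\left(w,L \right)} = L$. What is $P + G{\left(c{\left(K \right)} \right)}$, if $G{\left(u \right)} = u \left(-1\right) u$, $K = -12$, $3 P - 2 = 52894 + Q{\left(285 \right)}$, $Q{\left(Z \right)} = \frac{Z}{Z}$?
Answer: $\frac{2539055}{144} \approx 17632.0$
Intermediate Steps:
$Q{\left(Z \right)} = 1$
$P = \frac{52897}{3}$ ($P = \frac{2}{3} + \frac{52894 + 1}{3} = \frac{2}{3} + \frac{1}{3} \cdot 52895 = \frac{2}{3} + \frac{52895}{3} = \frac{52897}{3} \approx 17632.0$)
$c{\left(V \right)} = \frac{1}{V}$
$G{\left(u \right)} = - u^{2}$ ($G{\left(u \right)} = - u u = - u^{2}$)
$P + G{\left(c{\left(K \right)} \right)} = \frac{52897}{3} - \left(\frac{1}{-12}\right)^{2} = \frac{52897}{3} - \left(- \frac{1}{12}\right)^{2} = \frac{52897}{3} - \frac{1}{144} = \frac{2539055}{144}$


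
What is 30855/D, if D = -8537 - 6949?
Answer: -10285/5162 ≈ -1.9924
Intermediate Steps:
D = -15486
30855/D = 30855/(-15486) = 30855*(-1/15486) = -10285/5162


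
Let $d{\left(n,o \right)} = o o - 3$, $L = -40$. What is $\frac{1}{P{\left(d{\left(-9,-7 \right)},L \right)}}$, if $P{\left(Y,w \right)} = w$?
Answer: $- \frac{1}{40} \approx -0.025$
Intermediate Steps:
$d{\left(n,o \right)} = -3 + o^{2}$ ($d{\left(n,o \right)} = o^{2} - 3 = -3 + o^{2}$)
$\frac{1}{P{\left(d{\left(-9,-7 \right)},L \right)}} = \frac{1}{-40} = - \frac{1}{40}$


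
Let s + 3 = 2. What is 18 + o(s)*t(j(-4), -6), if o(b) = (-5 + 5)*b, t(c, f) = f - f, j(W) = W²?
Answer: 18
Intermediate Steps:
s = -1 (s = -3 + 2 = -1)
t(c, f) = 0
o(b) = 0 (o(b) = 0*b = 0)
18 + o(s)*t(j(-4), -6) = 18 + 0*0 = 18 + 0 = 18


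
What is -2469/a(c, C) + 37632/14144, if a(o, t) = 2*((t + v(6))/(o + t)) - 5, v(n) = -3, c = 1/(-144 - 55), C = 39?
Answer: 531078222/676039 ≈ 785.57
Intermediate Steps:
c = -1/199 (c = 1/(-199) = -1/199 ≈ -0.0050251)
a(o, t) = -5 + 2*(-3 + t)/(o + t) (a(o, t) = 2*((t - 3)/(o + t)) - 5 = 2*((-3 + t)/(o + t)) - 5 = 2*(-3 + t)/(o + t) - 5 = -5 + 2*(-3 + t)/(o + t))
-2469/a(c, C) + 37632/14144 = -2469*(-1/199 + 39)/(-6 - 5*(-1/199) - 3*39) + 37632/14144 = -2469*7760/(199*(-6 + 5/199 - 117)) + 37632*(1/14144) = -2469/((199/7760)*(-24472/199)) + 588/221 = -2469/(-3059/970) + 588/221 = -2469*(-970/3059) + 588/221 = 2394930/3059 + 588/221 = 531078222/676039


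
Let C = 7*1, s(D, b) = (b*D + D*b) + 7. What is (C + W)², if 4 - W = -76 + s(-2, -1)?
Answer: 5776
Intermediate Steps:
s(D, b) = 7 + 2*D*b (s(D, b) = (D*b + D*b) + 7 = 2*D*b + 7 = 7 + 2*D*b)
W = 69 (W = 4 - (-76 + (7 + 2*(-2)*(-1))) = 4 - (-76 + (7 + 4)) = 4 - (-76 + 11) = 4 - 1*(-65) = 4 + 65 = 69)
C = 7
(C + W)² = (7 + 69)² = 76² = 5776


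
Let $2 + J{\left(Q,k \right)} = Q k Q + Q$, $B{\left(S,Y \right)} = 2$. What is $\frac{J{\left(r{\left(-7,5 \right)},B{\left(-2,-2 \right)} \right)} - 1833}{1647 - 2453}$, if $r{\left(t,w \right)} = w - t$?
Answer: $\frac{1535}{806} \approx 1.9045$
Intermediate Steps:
$J{\left(Q,k \right)} = -2 + Q + k Q^{2}$ ($J{\left(Q,k \right)} = -2 + \left(Q k Q + Q\right) = -2 + \left(k Q^{2} + Q\right) = -2 + \left(Q + k Q^{2}\right) = -2 + Q + k Q^{2}$)
$\frac{J{\left(r{\left(-7,5 \right)},B{\left(-2,-2 \right)} \right)} - 1833}{1647 - 2453} = \frac{\left(-2 + \left(5 - -7\right) + 2 \left(5 - -7\right)^{2}\right) - 1833}{1647 - 2453} = \frac{\left(-2 + \left(5 + 7\right) + 2 \left(5 + 7\right)^{2}\right) - 1833}{-806} = \left(\left(-2 + 12 + 2 \cdot 12^{2}\right) - 1833\right) \left(- \frac{1}{806}\right) = \left(\left(-2 + 12 + 2 \cdot 144\right) - 1833\right) \left(- \frac{1}{806}\right) = \left(\left(-2 + 12 + 288\right) - 1833\right) \left(- \frac{1}{806}\right) = \left(298 - 1833\right) \left(- \frac{1}{806}\right) = \left(-1535\right) \left(- \frac{1}{806}\right) = \frac{1535}{806}$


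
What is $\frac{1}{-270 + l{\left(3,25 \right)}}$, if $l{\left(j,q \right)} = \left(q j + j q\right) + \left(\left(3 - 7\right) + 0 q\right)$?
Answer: $- \frac{1}{124} \approx -0.0080645$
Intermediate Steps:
$l{\left(j,q \right)} = -4 + 2 j q$ ($l{\left(j,q \right)} = \left(j q + j q\right) + \left(-4 + 0\right) = 2 j q - 4 = -4 + 2 j q$)
$\frac{1}{-270 + l{\left(3,25 \right)}} = \frac{1}{-270 - \left(4 - 150\right)} = \frac{1}{-270 + \left(-4 + 150\right)} = \frac{1}{-270 + 146} = \frac{1}{-124} = - \frac{1}{124}$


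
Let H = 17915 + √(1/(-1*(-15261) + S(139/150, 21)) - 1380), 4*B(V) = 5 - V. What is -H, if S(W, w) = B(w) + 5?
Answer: -17915 - I*√321441513458/15262 ≈ -17915.0 - 37.148*I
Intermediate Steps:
B(V) = 5/4 - V/4 (B(V) = (5 - V)/4 = 5/4 - V/4)
S(W, w) = 25/4 - w/4 (S(W, w) = (5/4 - w/4) + 5 = 25/4 - w/4)
H = 17915 + I*√321441513458/15262 (H = 17915 + √(1/(-1*(-15261) + (25/4 - ¼*21)) - 1380) = 17915 + √(1/(15261 + (25/4 - 21/4)) - 1380) = 17915 + √(1/(15261 + 1) - 1380) = 17915 + √(1/15262 - 1380) = 17915 + √(-21061559/15262) = 17915 + I*√321441513458/15262 ≈ 17915.0 + 37.148*I)
-H = -(17915 + I*√321441513458/15262) = -17915 - I*√321441513458/15262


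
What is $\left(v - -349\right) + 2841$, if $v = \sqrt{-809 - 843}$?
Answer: $3190 + 2 i \sqrt{413} \approx 3190.0 + 40.645 i$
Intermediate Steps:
$v = 2 i \sqrt{413}$ ($v = \sqrt{-1652} = 2 i \sqrt{413} \approx 40.645 i$)
$\left(v - -349\right) + 2841 = \left(2 i \sqrt{413} - -349\right) + 2841 = \left(2 i \sqrt{413} + \left(-99 + 448\right)\right) + 2841 = \left(2 i \sqrt{413} + 349\right) + 2841 = \left(349 + 2 i \sqrt{413}\right) + 2841 = 3190 + 2 i \sqrt{413}$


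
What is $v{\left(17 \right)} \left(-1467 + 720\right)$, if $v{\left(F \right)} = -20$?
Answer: $14940$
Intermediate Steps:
$v{\left(17 \right)} \left(-1467 + 720\right) = - 20 \left(-1467 + 720\right) = \left(-20\right) \left(-747\right) = 14940$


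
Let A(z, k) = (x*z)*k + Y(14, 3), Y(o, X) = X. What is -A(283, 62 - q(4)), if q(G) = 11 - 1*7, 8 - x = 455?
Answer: 7337055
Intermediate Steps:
x = -447 (x = 8 - 1*455 = 8 - 455 = -447)
q(G) = 4 (q(G) = 11 - 7 = 4)
A(z, k) = 3 - 447*k*z (A(z, k) = (-447*z)*k + 3 = -447*k*z + 3 = 3 - 447*k*z)
-A(283, 62 - q(4)) = -(3 - 447*(62 - 1*4)*283) = -(3 - 447*(62 - 4)*283) = -(3 - 447*58*283) = -(3 - 7337058) = -1*(-7337055) = 7337055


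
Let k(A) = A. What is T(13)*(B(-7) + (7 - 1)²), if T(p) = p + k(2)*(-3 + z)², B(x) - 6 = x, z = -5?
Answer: 4935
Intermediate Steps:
B(x) = 6 + x
T(p) = 128 + p (T(p) = p + 2*(-3 - 5)² = p + 2*(-8)² = p + 2*64 = p + 128 = 128 + p)
T(13)*(B(-7) + (7 - 1)²) = (128 + 13)*((6 - 7) + (7 - 1)²) = 141*(-1 + 6²) = 141*(-1 + 36) = 141*35 = 4935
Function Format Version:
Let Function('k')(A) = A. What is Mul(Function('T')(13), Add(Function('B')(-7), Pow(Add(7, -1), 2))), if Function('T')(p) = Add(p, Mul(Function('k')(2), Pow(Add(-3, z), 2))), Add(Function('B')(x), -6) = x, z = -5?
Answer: 4935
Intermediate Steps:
Function('B')(x) = Add(6, x)
Function('T')(p) = Add(128, p) (Function('T')(p) = Add(p, Mul(2, Pow(Add(-3, -5), 2))) = Add(p, Mul(2, Pow(-8, 2))) = Add(p, Mul(2, 64)) = Add(p, 128) = Add(128, p))
Mul(Function('T')(13), Add(Function('B')(-7), Pow(Add(7, -1), 2))) = Mul(Add(128, 13), Add(Add(6, -7), Pow(Add(7, -1), 2))) = Mul(141, Add(-1, Pow(6, 2))) = Mul(141, Add(-1, 36)) = Mul(141, 35) = 4935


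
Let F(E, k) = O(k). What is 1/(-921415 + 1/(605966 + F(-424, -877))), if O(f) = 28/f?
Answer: -531432154/489669558177033 ≈ -1.0853e-6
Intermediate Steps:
F(E, k) = 28/k
1/(-921415 + 1/(605966 + F(-424, -877))) = 1/(-921415 + 1/(605966 + 28/(-877))) = 1/(-921415 + 1/(605966 + 28*(-1/877))) = 1/(-921415 + 1/(605966 - 28/877)) = 1/(-921415 + 1/(531432154/877)) = 1/(-921415 + 877/531432154) = 1/(-489669558177033/531432154) = -531432154/489669558177033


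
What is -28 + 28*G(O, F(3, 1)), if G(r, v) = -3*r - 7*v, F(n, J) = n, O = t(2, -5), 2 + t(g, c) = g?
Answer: -616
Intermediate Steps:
t(g, c) = -2 + g
O = 0 (O = -2 + 2 = 0)
G(r, v) = -7*v - 3*r
-28 + 28*G(O, F(3, 1)) = -28 + 28*(-7*3 - 3*0) = -28 + 28*(-21 + 0) = -28 + 28*(-21) = -28 - 588 = -616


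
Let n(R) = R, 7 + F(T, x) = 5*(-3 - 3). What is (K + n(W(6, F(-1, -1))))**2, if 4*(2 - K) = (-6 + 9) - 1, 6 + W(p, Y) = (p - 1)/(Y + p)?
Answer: 83521/3844 ≈ 21.728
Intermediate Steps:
F(T, x) = -37 (F(T, x) = -7 + 5*(-3 - 3) = -7 + 5*(-6) = -7 - 30 = -37)
W(p, Y) = -6 + (-1 + p)/(Y + p) (W(p, Y) = -6 + (p - 1)/(Y + p) = -6 + (-1 + p)/(Y + p))
K = 3/2 (K = 2 - ((-6 + 9) - 1)/4 = 2 - (3 - 1)/4 = 2 - 1/4*2 = 2 - 1/2 = 3/2 ≈ 1.5000)
(K + n(W(6, F(-1, -1))))**2 = (3/2 + (-1 - 6*(-37) - 5*6)/(-37 + 6))**2 = (3/2 + (-1 + 222 - 30)/(-31))**2 = (3/2 - 1/31*191)**2 = (3/2 - 191/31)**2 = (-289/62)**2 = 83521/3844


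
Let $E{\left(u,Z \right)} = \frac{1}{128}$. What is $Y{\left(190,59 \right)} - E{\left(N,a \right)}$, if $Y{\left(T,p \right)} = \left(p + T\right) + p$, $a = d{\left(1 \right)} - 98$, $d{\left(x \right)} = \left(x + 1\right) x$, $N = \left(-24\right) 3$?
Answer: $\frac{39423}{128} \approx 307.99$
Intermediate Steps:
$N = -72$
$d{\left(x \right)} = x \left(1 + x\right)$ ($d{\left(x \right)} = \left(1 + x\right) x = x \left(1 + x\right)$)
$a = -96$ ($a = 1 \left(1 + 1\right) - 98 = 1 \cdot 2 - 98 = 2 - 98 = -96$)
$E{\left(u,Z \right)} = \frac{1}{128}$
$Y{\left(T,p \right)} = T + 2 p$ ($Y{\left(T,p \right)} = \left(T + p\right) + p = T + 2 p$)
$Y{\left(190,59 \right)} - E{\left(N,a \right)} = \left(190 + 2 \cdot 59\right) - \frac{1}{128} = \left(190 + 118\right) - \frac{1}{128} = 308 - \frac{1}{128} = \frac{39423}{128}$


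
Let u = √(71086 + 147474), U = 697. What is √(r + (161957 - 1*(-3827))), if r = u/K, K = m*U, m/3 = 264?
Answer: √(87707362229784 + 7667*√3415)/23001 ≈ 407.17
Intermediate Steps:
m = 792 (m = 3*264 = 792)
K = 552024 (K = 792*697 = 552024)
u = 8*√3415 (u = √218560 = 8*√3415 ≈ 467.50)
r = √3415/69003 (r = (8*√3415)/552024 = (8*√3415)*(1/552024) = √3415/69003 ≈ 0.00084689)
√(r + (161957 - 1*(-3827))) = √(√3415/69003 + (161957 - 1*(-3827))) = √(√3415/69003 + (161957 + 3827)) = √(√3415/69003 + 165784) = √(165784 + √3415/69003)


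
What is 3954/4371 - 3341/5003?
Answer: 1726117/7289371 ≈ 0.23680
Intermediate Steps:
3954/4371 - 3341/5003 = 3954*(1/4371) - 3341*1/5003 = 1318/1457 - 3341/5003 = 1726117/7289371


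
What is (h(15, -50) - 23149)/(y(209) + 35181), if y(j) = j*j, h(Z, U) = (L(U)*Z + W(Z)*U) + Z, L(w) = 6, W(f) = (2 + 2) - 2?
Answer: -11572/39431 ≈ -0.29347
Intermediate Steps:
W(f) = 2 (W(f) = 4 - 2 = 2)
h(Z, U) = 2*U + 7*Z (h(Z, U) = (6*Z + 2*U) + Z = (2*U + 6*Z) + Z = 2*U + 7*Z)
y(j) = j**2
(h(15, -50) - 23149)/(y(209) + 35181) = ((2*(-50) + 7*15) - 23149)/(209**2 + 35181) = ((-100 + 105) - 23149)/(43681 + 35181) = (5 - 23149)/78862 = -23144*1/78862 = -11572/39431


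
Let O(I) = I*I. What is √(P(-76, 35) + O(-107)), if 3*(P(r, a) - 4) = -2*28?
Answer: √102909/3 ≈ 106.93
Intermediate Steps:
P(r, a) = -44/3 (P(r, a) = 4 + (-2*28)/3 = 4 + (⅓)*(-56) = 4 - 56/3 = -44/3)
O(I) = I²
√(P(-76, 35) + O(-107)) = √(-44/3 + (-107)²) = √(-44/3 + 11449) = √(34303/3) = √102909/3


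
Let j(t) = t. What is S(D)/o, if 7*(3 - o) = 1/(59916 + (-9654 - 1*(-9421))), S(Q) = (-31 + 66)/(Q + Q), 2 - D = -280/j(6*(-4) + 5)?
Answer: -277824365/606617528 ≈ -0.45799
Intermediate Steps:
D = -242/19 (D = 2 - (-280)/(6*(-4) + 5) = 2 - (-280)/(-24 + 5) = 2 - (-280)/(-19) = 2 - (-280)*(-1)/19 = 2 - 1*280/19 = 2 - 280/19 = -242/19 ≈ -12.737)
S(Q) = 35/(2*Q) (S(Q) = 35/((2*Q)) = 35*(1/(2*Q)) = 35/(2*Q))
o = 1253342/417781 (o = 3 - 1/(7*(59916 + (-9654 - 1*(-9421)))) = 3 - 1/(7*(59916 + (-9654 + 9421))) = 3 - 1/(7*(59916 - 233)) = 3 - ⅐/59683 = 3 - ⅐*1/59683 = 3 - 1/417781 = 1253342/417781 ≈ 3.0000)
S(D)/o = (35/(2*(-242/19)))/(1253342/417781) = ((35/2)*(-19/242))*(417781/1253342) = -665/484*417781/1253342 = -277824365/606617528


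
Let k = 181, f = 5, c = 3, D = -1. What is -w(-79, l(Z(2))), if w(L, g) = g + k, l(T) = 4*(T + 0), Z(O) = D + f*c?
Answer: -237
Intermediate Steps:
Z(O) = 14 (Z(O) = -1 + 5*3 = -1 + 15 = 14)
l(T) = 4*T
w(L, g) = 181 + g (w(L, g) = g + 181 = 181 + g)
-w(-79, l(Z(2))) = -(181 + 4*14) = -(181 + 56) = -1*237 = -237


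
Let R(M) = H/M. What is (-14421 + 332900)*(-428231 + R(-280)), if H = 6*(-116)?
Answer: -681908945006/5 ≈ -1.3638e+11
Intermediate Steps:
H = -696
R(M) = -696/M
(-14421 + 332900)*(-428231 + R(-280)) = (-14421 + 332900)*(-428231 - 696/(-280)) = 318479*(-428231 - 696*(-1/280)) = 318479*(-428231 + 87/35) = 318479*(-14987998/35) = -681908945006/5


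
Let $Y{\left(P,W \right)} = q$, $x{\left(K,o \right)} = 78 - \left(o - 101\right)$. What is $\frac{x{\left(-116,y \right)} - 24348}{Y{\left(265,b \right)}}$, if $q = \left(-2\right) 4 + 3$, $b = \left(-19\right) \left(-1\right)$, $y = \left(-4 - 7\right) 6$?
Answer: $\frac{24103}{5} \approx 4820.6$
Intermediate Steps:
$y = -66$ ($y = \left(-11\right) 6 = -66$)
$x{\left(K,o \right)} = 179 - o$ ($x{\left(K,o \right)} = 78 - \left(-101 + o\right) = 179 - o$)
$b = 19$
$q = -5$ ($q = -8 + 3 = -5$)
$Y{\left(P,W \right)} = -5$
$\frac{x{\left(-116,y \right)} - 24348}{Y{\left(265,b \right)}} = \frac{\left(179 - -66\right) - 24348}{-5} = \left(\left(179 + 66\right) - 24348\right) \left(- \frac{1}{5}\right) = \left(245 - 24348\right) \left(- \frac{1}{5}\right) = \left(-24103\right) \left(- \frac{1}{5}\right) = \frac{24103}{5}$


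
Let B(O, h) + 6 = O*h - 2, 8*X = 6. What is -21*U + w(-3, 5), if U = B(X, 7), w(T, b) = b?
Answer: 251/4 ≈ 62.750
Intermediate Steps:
X = 3/4 (X = (1/8)*6 = 3/4 ≈ 0.75000)
B(O, h) = -8 + O*h (B(O, h) = -6 + (O*h - 2) = -6 + (-2 + O*h) = -8 + O*h)
U = -11/4 (U = -8 + (3/4)*7 = -8 + 21/4 = -11/4 ≈ -2.7500)
-21*U + w(-3, 5) = -21*(-11/4) + 5 = 231/4 + 5 = 251/4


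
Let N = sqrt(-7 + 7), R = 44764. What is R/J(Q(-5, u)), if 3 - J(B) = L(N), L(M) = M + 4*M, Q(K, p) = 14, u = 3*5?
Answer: 44764/3 ≈ 14921.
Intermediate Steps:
u = 15
N = 0 (N = sqrt(0) = 0)
L(M) = 5*M
J(B) = 3 (J(B) = 3 - 5*0 = 3 - 1*0 = 3 + 0 = 3)
R/J(Q(-5, u)) = 44764/3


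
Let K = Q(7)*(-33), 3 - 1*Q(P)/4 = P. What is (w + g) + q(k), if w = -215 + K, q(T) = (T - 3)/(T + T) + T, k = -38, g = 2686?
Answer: 225077/76 ≈ 2961.5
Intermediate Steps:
Q(P) = 12 - 4*P
K = 528 (K = (12 - 4*7)*(-33) = (12 - 28)*(-33) = -16*(-33) = 528)
q(T) = T + (-3 + T)/(2*T) (q(T) = (-3 + T)/((2*T)) + T = (-3 + T)*(1/(2*T)) + T = (-3 + T)/(2*T) + T = T + (-3 + T)/(2*T))
w = 313 (w = -215 + 528 = 313)
(w + g) + q(k) = (313 + 2686) + (1/2 - 38 - 3/2/(-38)) = 2999 + (1/2 - 38 - 3/2*(-1/38)) = 2999 + (1/2 - 38 + 3/76) = 2999 - 2847/76 = 225077/76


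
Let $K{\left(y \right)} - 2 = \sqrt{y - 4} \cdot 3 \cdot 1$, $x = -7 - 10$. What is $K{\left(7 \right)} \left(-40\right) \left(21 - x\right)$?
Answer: $-3040 - 4560 \sqrt{3} \approx -10938.0$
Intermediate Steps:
$x = -17$
$K{\left(y \right)} = 2 + 3 \sqrt{-4 + y}$ ($K{\left(y \right)} = 2 + \sqrt{y - 4} \cdot 3 \cdot 1 = 2 + \sqrt{-4 + y} 3 = 2 + 3 \sqrt{-4 + y}$)
$K{\left(7 \right)} \left(-40\right) \left(21 - x\right) = \left(2 + 3 \sqrt{-4 + 7}\right) \left(-40\right) \left(21 - -17\right) = \left(2 + 3 \sqrt{3}\right) \left(-40\right) \left(21 + 17\right) = \left(-80 - 120 \sqrt{3}\right) 38 = -3040 - 4560 \sqrt{3}$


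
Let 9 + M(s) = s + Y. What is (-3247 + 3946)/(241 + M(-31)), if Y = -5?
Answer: 699/196 ≈ 3.5663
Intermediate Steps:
M(s) = -14 + s (M(s) = -9 + (s - 5) = -9 + (-5 + s) = -14 + s)
(-3247 + 3946)/(241 + M(-31)) = (-3247 + 3946)/(241 + (-14 - 31)) = 699/(241 - 45) = 699/196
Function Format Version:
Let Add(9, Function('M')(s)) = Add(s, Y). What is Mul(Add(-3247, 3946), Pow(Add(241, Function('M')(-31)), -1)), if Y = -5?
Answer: Rational(699, 196) ≈ 3.5663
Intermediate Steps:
Function('M')(s) = Add(-14, s) (Function('M')(s) = Add(-9, Add(s, -5)) = Add(-9, Add(-5, s)) = Add(-14, s))
Mul(Add(-3247, 3946), Pow(Add(241, Function('M')(-31)), -1)) = Mul(Add(-3247, 3946), Pow(Add(241, Add(-14, -31)), -1)) = Mul(699, Pow(Add(241, -45), -1)) = Mul(699, Pow(196, -1)) = Mul(699, Rational(1, 196)) = Rational(699, 196)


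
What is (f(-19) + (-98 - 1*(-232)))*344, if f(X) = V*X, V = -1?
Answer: 52632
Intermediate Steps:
f(X) = -X
(f(-19) + (-98 - 1*(-232)))*344 = (-1*(-19) + (-98 - 1*(-232)))*344 = (19 + (-98 + 232))*344 = (19 + 134)*344 = 153*344 = 52632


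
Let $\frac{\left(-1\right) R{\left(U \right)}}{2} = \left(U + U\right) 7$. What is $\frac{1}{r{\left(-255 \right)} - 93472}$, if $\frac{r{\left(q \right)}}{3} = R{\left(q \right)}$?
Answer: $- \frac{1}{72052} \approx -1.3879 \cdot 10^{-5}$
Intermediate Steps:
$R{\left(U \right)} = - 28 U$ ($R{\left(U \right)} = - 2 \left(U + U\right) 7 = - 2 \cdot 2 U 7 = - 2 \cdot 14 U = - 28 U$)
$r{\left(q \right)} = - 84 q$ ($r{\left(q \right)} = 3 \left(- 28 q\right) = - 84 q$)
$\frac{1}{r{\left(-255 \right)} - 93472} = \frac{1}{\left(-84\right) \left(-255\right) - 93472} = \frac{1}{21420 - 93472} = \frac{1}{-72052} = - \frac{1}{72052}$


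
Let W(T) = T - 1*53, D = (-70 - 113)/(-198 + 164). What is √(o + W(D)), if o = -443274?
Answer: I*√512479790/34 ≈ 665.82*I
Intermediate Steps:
D = 183/34 (D = -183/(-34) = -183*(-1/34) = 183/34 ≈ 5.3824)
W(T) = -53 + T (W(T) = T - 53 = -53 + T)
√(o + W(D)) = √(-443274 + (-53 + 183/34)) = √(-443274 - 1619/34) = √(-15072935/34) = I*√512479790/34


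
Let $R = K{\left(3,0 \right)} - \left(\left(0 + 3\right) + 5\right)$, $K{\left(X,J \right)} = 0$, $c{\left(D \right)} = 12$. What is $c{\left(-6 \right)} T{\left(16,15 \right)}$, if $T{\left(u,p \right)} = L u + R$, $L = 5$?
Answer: $864$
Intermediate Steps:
$R = -8$ ($R = 0 - \left(\left(0 + 3\right) + 5\right) = 0 - \left(3 + 5\right) = 0 - 8 = -8$)
$T{\left(u,p \right)} = -8 + 5 u$ ($T{\left(u,p \right)} = 5 u - 8 = -8 + 5 u$)
$c{\left(-6 \right)} T{\left(16,15 \right)} = 12 \left(-8 + 5 \cdot 16\right) = 12 \left(-8 + 80\right) = 12 \cdot 72 = 864$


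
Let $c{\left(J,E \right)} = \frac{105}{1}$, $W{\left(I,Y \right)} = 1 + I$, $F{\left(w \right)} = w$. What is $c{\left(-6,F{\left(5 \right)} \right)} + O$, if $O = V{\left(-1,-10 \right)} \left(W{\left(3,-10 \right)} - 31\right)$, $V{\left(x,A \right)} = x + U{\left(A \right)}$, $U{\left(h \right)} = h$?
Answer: $402$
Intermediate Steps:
$V{\left(x,A \right)} = A + x$ ($V{\left(x,A \right)} = x + A = A + x$)
$O = 297$ ($O = \left(-10 - 1\right) \left(\left(1 + 3\right) - 31\right) = - 11 \left(4 - 31\right) = \left(-11\right) \left(-27\right) = 297$)
$c{\left(J,E \right)} = 105$ ($c{\left(J,E \right)} = 105 \cdot 1 = 105$)
$c{\left(-6,F{\left(5 \right)} \right)} + O = 105 + 297 = 402$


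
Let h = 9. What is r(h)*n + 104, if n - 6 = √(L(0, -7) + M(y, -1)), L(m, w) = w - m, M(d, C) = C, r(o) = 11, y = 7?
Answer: 170 + 22*I*√2 ≈ 170.0 + 31.113*I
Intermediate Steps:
n = 6 + 2*I*√2 (n = 6 + √((-7 - 1*0) - 1) = 6 + √((-7 + 0) - 1) = 6 + √(-7 - 1) = 6 + √(-8) = 6 + 2*I*√2 ≈ 6.0 + 2.8284*I)
r(h)*n + 104 = 11*(6 + 2*I*√2) + 104 = (66 + 22*I*√2) + 104 = 170 + 22*I*√2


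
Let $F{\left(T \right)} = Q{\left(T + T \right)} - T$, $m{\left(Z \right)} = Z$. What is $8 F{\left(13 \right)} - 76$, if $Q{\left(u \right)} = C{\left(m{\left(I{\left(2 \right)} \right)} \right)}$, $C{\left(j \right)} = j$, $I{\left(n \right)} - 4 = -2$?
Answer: $-164$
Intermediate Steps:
$I{\left(n \right)} = 2$ ($I{\left(n \right)} = 4 - 2 = 2$)
$Q{\left(u \right)} = 2$
$F{\left(T \right)} = 2 - T$
$8 F{\left(13 \right)} - 76 = 8 \left(2 - 13\right) - 76 = 8 \left(-11\right) - 76 = -88 - 76 = -164$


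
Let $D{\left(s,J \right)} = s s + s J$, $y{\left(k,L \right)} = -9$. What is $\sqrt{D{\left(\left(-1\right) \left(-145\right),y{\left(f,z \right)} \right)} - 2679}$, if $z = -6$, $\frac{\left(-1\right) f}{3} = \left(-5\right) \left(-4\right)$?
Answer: $\sqrt{17041} \approx 130.54$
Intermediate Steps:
$f = -60$ ($f = - 3 \left(\left(-5\right) \left(-4\right)\right) = \left(-3\right) 20 = -60$)
$D{\left(s,J \right)} = s^{2} + J s$
$\sqrt{D{\left(\left(-1\right) \left(-145\right),y{\left(f,z \right)} \right)} - 2679} = \sqrt{\left(-1\right) \left(-145\right) \left(-9 - -145\right) - 2679} = \sqrt{145 \left(-9 + 145\right) - 2679} = \sqrt{145 \cdot 136 - 2679} = \sqrt{19720 - 2679} = \sqrt{17041}$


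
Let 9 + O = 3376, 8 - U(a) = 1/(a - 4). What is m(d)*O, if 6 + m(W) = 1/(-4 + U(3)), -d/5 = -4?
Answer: -97643/5 ≈ -19529.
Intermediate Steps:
d = 20 (d = -5*(-4) = 20)
U(a) = 8 - 1/(-4 + a) (U(a) = 8 - 1/(a - 4) = 8 - 1/(-4 + a))
m(W) = -29/5 (m(W) = -6 + 1/(-4 + (-33 + 8*3)/(-4 + 3)) = -6 + 1/(-4 + (-33 + 24)/(-1)) = -6 + 1/(-4 - 1*(-9)) = -6 + 1/(-4 + 9) = -6 + 1/5 = -6 + ⅕ = -29/5)
O = 3367 (O = -9 + 3376 = 3367)
m(d)*O = -29/5*3367 = -97643/5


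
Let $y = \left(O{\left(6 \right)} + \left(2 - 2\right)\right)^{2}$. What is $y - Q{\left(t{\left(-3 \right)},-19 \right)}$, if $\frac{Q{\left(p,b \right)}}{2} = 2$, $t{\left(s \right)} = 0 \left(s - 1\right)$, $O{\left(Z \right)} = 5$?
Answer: $21$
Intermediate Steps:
$t{\left(s \right)} = 0$ ($t{\left(s \right)} = 0 \left(-1 + s\right) = 0$)
$y = 25$ ($y = \left(5 + \left(2 - 2\right)\right)^{2} = \left(5 + 0\right)^{2} = 5^{2} = 25$)
$Q{\left(p,b \right)} = 4$ ($Q{\left(p,b \right)} = 2 \cdot 2 = 4$)
$y - Q{\left(t{\left(-3 \right)},-19 \right)} = 25 - 4 = 21$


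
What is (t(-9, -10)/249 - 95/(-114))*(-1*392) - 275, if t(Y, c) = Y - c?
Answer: -50069/83 ≈ -603.24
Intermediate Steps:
(t(-9, -10)/249 - 95/(-114))*(-1*392) - 275 = ((-9 - 1*(-10))/249 - 95/(-114))*(-1*392) - 275 = ((-9 + 10)*(1/249) - 95*(-1/114))*(-392) - 275 = (1*(1/249) + 5/6)*(-392) - 275 = (1/249 + 5/6)*(-392) - 275 = (139/166)*(-392) - 275 = -27244/83 - 275 = -50069/83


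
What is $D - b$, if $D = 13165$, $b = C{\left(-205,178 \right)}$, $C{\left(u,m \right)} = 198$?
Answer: $12967$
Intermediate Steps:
$b = 198$
$D - b = 13165 - 198 = 12967$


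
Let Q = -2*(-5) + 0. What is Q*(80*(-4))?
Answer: -3200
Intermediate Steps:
Q = 10 (Q = 10 + 0 = 10)
Q*(80*(-4)) = 10*(80*(-4)) = 10*(-320) = -3200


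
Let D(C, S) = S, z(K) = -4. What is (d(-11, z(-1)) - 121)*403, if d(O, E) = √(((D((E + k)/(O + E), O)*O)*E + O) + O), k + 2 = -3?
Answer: -48763 + 403*I*√506 ≈ -48763.0 + 9065.3*I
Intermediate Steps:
k = -5 (k = -2 - 3 = -5)
d(O, E) = √(2*O + E*O²) (d(O, E) = √(((O*O)*E + O) + O) = √((O²*E + O) + O) = √((E*O² + O) + O) = √((O + E*O²) + O) = √(2*O + E*O²))
(d(-11, z(-1)) - 121)*403 = (√(-11*(2 - 4*(-11))) - 121)*403 = (√(-11*(2 + 44)) - 121)*403 = (√(-11*46) - 121)*403 = (√(-506) - 121)*403 = (I*√506 - 121)*403 = (-121 + I*√506)*403 = -48763 + 403*I*√506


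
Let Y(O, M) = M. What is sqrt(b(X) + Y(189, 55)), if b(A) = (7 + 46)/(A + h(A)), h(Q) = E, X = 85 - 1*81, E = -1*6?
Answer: sqrt(114)/2 ≈ 5.3385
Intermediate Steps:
E = -6
X = 4 (X = 85 - 81 = 4)
h(Q) = -6
b(A) = 53/(-6 + A) (b(A) = (7 + 46)/(A - 6) = 53/(-6 + A))
sqrt(b(X) + Y(189, 55)) = sqrt(53/(-6 + 4) + 55) = sqrt(53/(-2) + 55) = sqrt(53*(-1/2) + 55) = sqrt(-53/2 + 55) = sqrt(57/2) = sqrt(114)/2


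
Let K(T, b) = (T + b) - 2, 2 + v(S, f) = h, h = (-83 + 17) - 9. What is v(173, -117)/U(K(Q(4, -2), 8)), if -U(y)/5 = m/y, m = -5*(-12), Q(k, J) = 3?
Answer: 231/100 ≈ 2.3100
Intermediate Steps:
h = -75 (h = -66 - 9 = -75)
v(S, f) = -77 (v(S, f) = -2 - 75 = -77)
K(T, b) = -2 + T + b
m = 60
U(y) = -300/y
v(173, -117)/U(K(Q(4, -2), 8)) = -77/((-300/(-2 + 3 + 8))) = -77/((-300/9)) = -77/((-300*⅑)) = -77/(-100/3) = -77*(-3/100) = 231/100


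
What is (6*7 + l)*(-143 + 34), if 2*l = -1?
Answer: -9047/2 ≈ -4523.5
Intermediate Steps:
l = -½ (l = (½)*(-1) = -½ ≈ -0.50000)
(6*7 + l)*(-143 + 34) = (6*7 - ½)*(-143 + 34) = (42 - ½)*(-109) = (83/2)*(-109) = -9047/2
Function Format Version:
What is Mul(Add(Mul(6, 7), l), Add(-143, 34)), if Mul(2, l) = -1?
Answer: Rational(-9047, 2) ≈ -4523.5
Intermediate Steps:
l = Rational(-1, 2) (l = Mul(Rational(1, 2), -1) = Rational(-1, 2) ≈ -0.50000)
Mul(Add(Mul(6, 7), l), Add(-143, 34)) = Mul(Add(Mul(6, 7), Rational(-1, 2)), Add(-143, 34)) = Mul(Add(42, Rational(-1, 2)), -109) = Mul(Rational(83, 2), -109) = Rational(-9047, 2)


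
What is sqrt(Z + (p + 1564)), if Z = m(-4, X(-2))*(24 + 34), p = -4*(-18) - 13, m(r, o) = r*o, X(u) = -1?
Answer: sqrt(1855) ≈ 43.070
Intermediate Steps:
m(r, o) = o*r
p = 59 (p = 72 - 13 = 59)
Z = 232 (Z = (-1*(-4))*(24 + 34) = 4*58 = 232)
sqrt(Z + (p + 1564)) = sqrt(232 + (59 + 1564)) = sqrt(232 + 1623) = sqrt(1855)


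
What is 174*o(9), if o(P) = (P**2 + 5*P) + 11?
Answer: 23838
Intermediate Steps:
o(P) = 11 + P**2 + 5*P
174*o(9) = 174*(11 + 9**2 + 5*9) = 174*(11 + 81 + 45) = 174*137 = 23838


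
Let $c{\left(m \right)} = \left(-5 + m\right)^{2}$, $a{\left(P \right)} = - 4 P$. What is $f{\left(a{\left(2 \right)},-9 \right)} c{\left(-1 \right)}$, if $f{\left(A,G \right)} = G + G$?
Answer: $-648$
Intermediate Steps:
$f{\left(A,G \right)} = 2 G$
$f{\left(a{\left(2 \right)},-9 \right)} c{\left(-1 \right)} = 2 \left(-9\right) \left(-5 - 1\right)^{2} = - 18 \left(-6\right)^{2} = \left(-18\right) 36 = -648$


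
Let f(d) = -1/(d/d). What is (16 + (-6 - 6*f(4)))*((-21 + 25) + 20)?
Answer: 384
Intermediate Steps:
f(d) = -1 (f(d) = -1/1 = -1*1 = -1)
(16 + (-6 - 6*f(4)))*((-21 + 25) + 20) = (16 + (-6 - 6*(-1)))*((-21 + 25) + 20) = (16 + (-6 + 6))*(4 + 20) = (16 + 0)*24 = 16*24 = 384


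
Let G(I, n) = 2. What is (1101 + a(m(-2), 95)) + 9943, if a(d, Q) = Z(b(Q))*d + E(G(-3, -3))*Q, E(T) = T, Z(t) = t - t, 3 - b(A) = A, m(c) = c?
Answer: 11234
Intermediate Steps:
b(A) = 3 - A
Z(t) = 0
a(d, Q) = 2*Q (a(d, Q) = 0*d + 2*Q = 0 + 2*Q = 2*Q)
(1101 + a(m(-2), 95)) + 9943 = (1101 + 2*95) + 9943 = (1101 + 190) + 9943 = 1291 + 9943 = 11234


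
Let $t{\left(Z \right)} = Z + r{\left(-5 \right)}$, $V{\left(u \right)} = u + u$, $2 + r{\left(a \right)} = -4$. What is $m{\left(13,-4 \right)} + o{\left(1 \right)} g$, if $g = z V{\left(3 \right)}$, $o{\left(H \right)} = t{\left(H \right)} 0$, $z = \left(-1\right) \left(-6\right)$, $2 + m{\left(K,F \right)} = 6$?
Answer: $4$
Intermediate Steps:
$r{\left(a \right)} = -6$ ($r{\left(a \right)} = -2 - 4 = -6$)
$V{\left(u \right)} = 2 u$
$m{\left(K,F \right)} = 4$ ($m{\left(K,F \right)} = -2 + 6 = 4$)
$z = 6$
$t{\left(Z \right)} = -6 + Z$ ($t{\left(Z \right)} = Z - 6 = -6 + Z$)
$o{\left(H \right)} = 0$ ($o{\left(H \right)} = \left(-6 + H\right) 0 = 0$)
$g = 36$ ($g = 6 \cdot 2 \cdot 3 = 6 \cdot 6 = 36$)
$m{\left(13,-4 \right)} + o{\left(1 \right)} g = 4 + 0 \cdot 36 = 4 + 0 = 4$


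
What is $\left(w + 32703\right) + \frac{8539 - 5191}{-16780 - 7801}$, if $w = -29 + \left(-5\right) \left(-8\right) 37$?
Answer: $\frac{839536126}{24581} \approx 34154.0$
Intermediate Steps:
$w = 1451$ ($w = -29 + 40 \cdot 37 = -29 + 1480 = 1451$)
$\left(w + 32703\right) + \frac{8539 - 5191}{-16780 - 7801} = \left(1451 + 32703\right) + \frac{8539 - 5191}{-16780 - 7801} = 34154 + \frac{3348}{-24581} = 34154 + 3348 \left(- \frac{1}{24581}\right) = 34154 - \frac{3348}{24581} = \frac{839536126}{24581}$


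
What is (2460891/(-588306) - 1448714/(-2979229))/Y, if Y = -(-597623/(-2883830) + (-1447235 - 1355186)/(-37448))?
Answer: 58310016189556448125100/1183668076218873872326293 ≈ 0.049262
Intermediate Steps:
Y = -4052042769267/53996832920 (Y = -(-597623*(-1/2883830) - 2802421*(-1/37448)) = -(597623/2883830 + 2802421/37448) = -1*4052042769267/53996832920 = -4052042769267/53996832920 ≈ -75.042)
(2460891/(-588306) - 1448714/(-2979229))/Y = (2460891/(-588306) - 1448714/(-2979229))/(-4052042769267/53996832920) = (2460891*(-1/588306) - 1448714*(-1/2979229))*(-53996832920/4052042769267) = (-820297/196102 + 1448714/2979229)*(-53996832920/4052042769267) = -2159756898185/584232765358*(-53996832920/4052042769267) = 58310016189556448125100/1183668076218873872326293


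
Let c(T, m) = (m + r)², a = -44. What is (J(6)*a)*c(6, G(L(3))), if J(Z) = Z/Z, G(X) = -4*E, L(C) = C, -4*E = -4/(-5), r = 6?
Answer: -50864/25 ≈ -2034.6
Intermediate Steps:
E = -⅕ (E = -(-1)/(-5) = -(-1)*(-1)/5 = -¼*⅘ = -⅕ ≈ -0.20000)
G(X) = ⅘ (G(X) = -4*(-⅕) = ⅘)
J(Z) = 1
c(T, m) = (6 + m)² (c(T, m) = (m + 6)² = (6 + m)²)
(J(6)*a)*c(6, G(L(3))) = (1*(-44))*(6 + ⅘)² = -44*(34/5)² = -44*1156/25 = -50864/25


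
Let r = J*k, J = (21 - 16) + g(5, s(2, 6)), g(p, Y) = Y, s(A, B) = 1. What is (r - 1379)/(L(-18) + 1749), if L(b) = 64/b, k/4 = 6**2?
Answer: -4635/15709 ≈ -0.29505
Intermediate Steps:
k = 144 (k = 4*6**2 = 4*36 = 144)
J = 6 (J = (21 - 16) + 1 = 5 + 1 = 6)
r = 864 (r = 6*144 = 864)
(r - 1379)/(L(-18) + 1749) = (864 - 1379)/(64/(-18) + 1749) = -515/(64*(-1/18) + 1749) = -515/(-32/9 + 1749) = -515/15709/9 = -515*9/15709 = -4635/15709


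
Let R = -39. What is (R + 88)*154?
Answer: 7546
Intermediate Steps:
(R + 88)*154 = (-39 + 88)*154 = 49*154 = 7546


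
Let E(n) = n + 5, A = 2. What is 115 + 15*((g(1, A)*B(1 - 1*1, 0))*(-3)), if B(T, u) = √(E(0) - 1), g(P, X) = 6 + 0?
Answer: -425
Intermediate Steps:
E(n) = 5 + n
g(P, X) = 6
B(T, u) = 2 (B(T, u) = √((5 + 0) - 1) = √(5 - 1) = √4 = 2)
115 + 15*((g(1, A)*B(1 - 1*1, 0))*(-3)) = 115 + 15*((6*2)*(-3)) = 115 + 15*(12*(-3)) = 115 + 15*(-36) = 115 - 540 = -425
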